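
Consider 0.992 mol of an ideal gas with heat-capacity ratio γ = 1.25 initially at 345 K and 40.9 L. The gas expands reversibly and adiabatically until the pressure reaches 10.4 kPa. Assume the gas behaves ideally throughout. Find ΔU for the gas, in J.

P₁ = nRT₁/V₁ = 0.992×8.314×345/40.9 = 69.6 kPa.
Adiabatic: T₂/T₁ = (P₂/P₁)^((γ−1)/γ) ⇒ T₂ = 345×(0.149)^0.200 = 236 K; V₂ = 187 L.
For an ideal gas ΔU = nCvΔT with Cv = R/(γ−1) = 33.3 J/(mol·K).
ΔU = 0.992×33.3×(236−345) = -3600 J.

-3600 J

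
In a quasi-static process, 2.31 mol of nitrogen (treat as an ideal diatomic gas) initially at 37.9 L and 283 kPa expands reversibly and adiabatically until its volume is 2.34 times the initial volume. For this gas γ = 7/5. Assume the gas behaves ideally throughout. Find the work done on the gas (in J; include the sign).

-7730 J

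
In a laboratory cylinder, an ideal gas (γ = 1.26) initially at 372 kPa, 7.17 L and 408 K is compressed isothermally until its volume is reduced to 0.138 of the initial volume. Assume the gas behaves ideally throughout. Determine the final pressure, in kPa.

2700 kPa

Isothermal: T stays 408 K; PV = const ⇒ V₂ = 0.989 L, P₂ = 2700 kPa.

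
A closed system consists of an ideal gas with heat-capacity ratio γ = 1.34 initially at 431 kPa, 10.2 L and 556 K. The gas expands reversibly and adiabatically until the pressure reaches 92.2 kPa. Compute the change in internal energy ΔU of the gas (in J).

-4190 J

n = P₁V₁/(RT₁) = 431×10.2/(8.314×556) = 0.951 mol.
Adiabatic: T₂/T₁ = (P₂/P₁)^((γ−1)/γ) ⇒ T₂ = 556×(0.214)^0.254 = 376 K; V₂ = 32.2 L.
For an ideal gas ΔU = nCvΔT with Cv = R/(γ−1) = 24.5 J/(mol·K).
ΔU = 0.951×24.5×(376−556) = -4190 J.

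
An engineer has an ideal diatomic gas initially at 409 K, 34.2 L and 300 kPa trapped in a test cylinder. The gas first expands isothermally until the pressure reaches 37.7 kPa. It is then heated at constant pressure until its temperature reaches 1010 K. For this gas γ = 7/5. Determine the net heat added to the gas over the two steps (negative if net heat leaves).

n = P₁V₁/(RT₁) = 300×34.2/(8.314×409) = 3.02 mol.
Step 1 — Isothermal: T stays 409 K; PV = const ⇒ V₂ = 272 L, P₂ = 37.7 kPa.
ΔU = 0 (ideal gas, T constant).
W = nRT ln(V₂/V₁) = 3.02×8.314×409×ln(7.96) = 21300 J.
Q = ΔU + W = 21300 J.
State after step 1: P = 37.7 kPa, V = 272 L, T = 409 K.
Step 2 — Isobaric: P stays 37.7 kPa; V/T = const ⇒ T₂ = 1010 K, V₂ = 672 L.
W = PΔV = 37.7×(672−272) kPa·L = 15100 J.
ΔU = nCvΔT = 3.02×20.8×(1010−409) = 37700 J.
Q = ΔU + W = nCpΔT = 52800 J.
Net over both steps: W = 36400 J, Q = 74000 J, ΔU = 37700 J.

74000 J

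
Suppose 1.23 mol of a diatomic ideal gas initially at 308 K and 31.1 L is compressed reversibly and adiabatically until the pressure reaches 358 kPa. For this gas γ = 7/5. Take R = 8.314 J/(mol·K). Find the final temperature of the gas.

442 K

P₁ = nRT₁/V₁ = 1.23×8.314×308/31.1 = 101 kPa.
Adiabatic: T₂/T₁ = (P₂/P₁)^((γ−1)/γ) ⇒ T₂ = 308×(3.53)^0.286 = 442 K; V₂ = 12.6 L.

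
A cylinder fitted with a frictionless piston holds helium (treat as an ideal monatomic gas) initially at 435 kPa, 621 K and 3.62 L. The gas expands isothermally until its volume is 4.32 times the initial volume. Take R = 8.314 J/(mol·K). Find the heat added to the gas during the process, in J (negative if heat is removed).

2300 J

n = P₁V₁/(RT₁) = 435×3.62/(8.314×621) = 0.305 mol.
Isothermal: T stays 621 K; PV = const ⇒ V₂ = 15.6 L, P₂ = 101 kPa.
ΔU = 0 (ideal gas, T constant).
W = nRT ln(V₂/V₁) = 0.305×8.314×621×ln(4.32) = 2300 J.
Q = ΔU + W = 2300 J.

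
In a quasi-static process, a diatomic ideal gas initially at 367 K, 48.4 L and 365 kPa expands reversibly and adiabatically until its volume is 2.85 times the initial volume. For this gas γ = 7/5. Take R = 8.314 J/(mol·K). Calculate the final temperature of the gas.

Adiabatic: TV^(γ−1) = const ⇒ T₂ = 367×(0.351)^0.400 = 241 K; PV^γ = const ⇒ P₂ = 84.2 kPa.

241 K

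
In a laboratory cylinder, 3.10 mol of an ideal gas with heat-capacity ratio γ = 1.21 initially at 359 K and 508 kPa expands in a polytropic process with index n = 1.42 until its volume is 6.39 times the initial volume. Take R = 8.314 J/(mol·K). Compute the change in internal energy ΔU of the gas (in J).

V₁ = nRT₁/P₁ = 3.10×8.314×359/508 = 18.2 L.
Polytropic n=1.42: T₂ = T₁(V₁/V₂)^(n−1) = 359×(0.156)^0.42 = 165 K; P₂ = P₁(V₁/V₂)^n = 36.5 kPa.
For an ideal gas ΔU = nCvΔT with Cv = R/(γ−1) = 39.6 J/(mol·K).
ΔU = 3.10×39.6×(165−359) = -23800 J.

-23800 J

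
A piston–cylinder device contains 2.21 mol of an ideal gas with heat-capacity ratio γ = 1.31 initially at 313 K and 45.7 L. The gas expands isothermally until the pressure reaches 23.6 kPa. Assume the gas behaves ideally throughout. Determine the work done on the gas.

P₁ = nRT₁/V₁ = 2.21×8.314×313/45.7 = 126 kPa.
Isothermal: T stays 313 K; PV = const ⇒ V₂ = 244 L, P₂ = 23.6 kPa.
W = nRT ln(V₂/V₁) = 2.21×8.314×313×ln(5.33) = 9630 J.
Work done on the gas = −W_by = -9630 J.

-9630 J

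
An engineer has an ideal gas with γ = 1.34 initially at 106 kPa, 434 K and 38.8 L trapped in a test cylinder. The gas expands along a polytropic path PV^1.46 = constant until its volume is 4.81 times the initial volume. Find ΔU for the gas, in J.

-6220 J

n = P₁V₁/(RT₁) = 106×38.8/(8.314×434) = 1.14 mol.
Polytropic n=1.46: T₂ = T₁(V₁/V₂)^(n−1) = 434×(0.208)^0.46 = 211 K; P₂ = P₁(V₁/V₂)^n = 10.7 kPa.
For an ideal gas ΔU = nCvΔT with Cv = R/(γ−1) = 24.5 J/(mol·K).
ΔU = 1.14×24.5×(211−434) = -6220 J.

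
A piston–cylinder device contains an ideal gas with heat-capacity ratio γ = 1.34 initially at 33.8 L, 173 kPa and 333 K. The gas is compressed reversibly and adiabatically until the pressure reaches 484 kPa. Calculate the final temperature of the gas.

432 K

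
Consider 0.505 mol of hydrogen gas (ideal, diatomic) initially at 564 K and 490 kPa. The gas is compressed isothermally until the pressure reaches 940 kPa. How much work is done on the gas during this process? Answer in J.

V₁ = nRT₁/P₁ = 0.505×8.314×564/490 = 4.83 L.
Isothermal: T stays 564 K; PV = const ⇒ V₂ = 2.52 L, P₂ = 940 kPa.
W = nRT ln(V₂/V₁) = 0.505×8.314×564×ln(0.521) = -1540 J.
Work done on the gas = −W_by = 1540 J.

1540 J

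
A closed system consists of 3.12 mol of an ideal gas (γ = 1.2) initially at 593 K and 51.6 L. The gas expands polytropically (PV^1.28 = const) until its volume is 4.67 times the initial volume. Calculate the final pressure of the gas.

P₁ = nRT₁/V₁ = 3.12×8.314×593/51.6 = 298 kPa.
Polytropic n=1.28: T₂ = T₁(V₁/V₂)^(n−1) = 593×(0.214)^0.28 = 385 K; P₂ = P₁(V₁/V₂)^n = 41.5 kPa.

41.5 kPa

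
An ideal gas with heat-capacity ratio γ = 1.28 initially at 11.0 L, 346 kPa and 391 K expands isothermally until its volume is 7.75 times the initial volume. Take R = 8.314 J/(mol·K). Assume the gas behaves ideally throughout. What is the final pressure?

Isothermal: T stays 391 K; PV = const ⇒ V₂ = 85.2 L, P₂ = 44.6 kPa.

44.6 kPa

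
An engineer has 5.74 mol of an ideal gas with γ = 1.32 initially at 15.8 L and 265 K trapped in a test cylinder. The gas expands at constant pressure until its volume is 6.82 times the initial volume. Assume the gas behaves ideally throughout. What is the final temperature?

1810 K

P₁ = nRT₁/V₁ = 5.74×8.314×265/15.8 = 800 kPa.
Isobaric: P stays 800 kPa; V/T = const ⇒ T₂ = 1810 K, V₂ = 108 L.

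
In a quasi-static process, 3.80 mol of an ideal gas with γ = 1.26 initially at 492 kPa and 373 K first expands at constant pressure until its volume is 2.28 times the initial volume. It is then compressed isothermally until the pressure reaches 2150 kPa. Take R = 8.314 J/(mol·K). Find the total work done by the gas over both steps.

-24500 J

V₁ = nRT₁/P₁ = 3.80×8.314×373/492 = 24.0 L.
Step 1 — Isobaric: P stays 492 kPa; V/T = const ⇒ T₂ = 850 K, V₂ = 54.6 L.
W = PΔV = 492×(54.6−24.0) kPa·L = 15100 J.
ΔU = nCvΔT = 3.80×32.0×(850−373) = 58000 J.
Q = ΔU + W = nCpΔT = 73100 J.
State after step 1: P = 492 kPa, V = 54.6 L, T = 850 K.
Step 2 — Isothermal: T stays 850 K; PV = const ⇒ V₂ = 12.5 L, P₂ = 2150 kPa.
ΔU = 0 (ideal gas, T constant).
W = nRT ln(V₂/V₁) = 3.80×8.314×850×ln(0.229) = -39600 J.
Q = ΔU + W = -39600 J.
Net over both steps: W = -24500 J, Q = 33500 J, ΔU = 58000 J.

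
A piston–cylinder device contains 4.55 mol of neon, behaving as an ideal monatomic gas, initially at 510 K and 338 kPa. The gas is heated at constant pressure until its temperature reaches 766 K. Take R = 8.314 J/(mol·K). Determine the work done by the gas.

9680 J

V₁ = nRT₁/P₁ = 4.55×8.314×510/338 = 57.1 L.
Isobaric: P stays 338 kPa; V/T = const ⇒ T₂ = 766 K, V₂ = 85.7 L.
W = PΔV = 338×(85.7−57.1) kPa·L = 9680 J.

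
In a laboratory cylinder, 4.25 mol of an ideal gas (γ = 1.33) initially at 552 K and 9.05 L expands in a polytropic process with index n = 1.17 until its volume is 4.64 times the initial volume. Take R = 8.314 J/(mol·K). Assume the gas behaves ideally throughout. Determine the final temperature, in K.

P₁ = nRT₁/V₁ = 4.25×8.314×552/9.05 = 2160 kPa.
Polytropic n=1.17: T₂ = T₁(V₁/V₂)^(n−1) = 552×(0.216)^0.17 = 425 K; P₂ = P₁(V₁/V₂)^n = 358 kPa.

425 K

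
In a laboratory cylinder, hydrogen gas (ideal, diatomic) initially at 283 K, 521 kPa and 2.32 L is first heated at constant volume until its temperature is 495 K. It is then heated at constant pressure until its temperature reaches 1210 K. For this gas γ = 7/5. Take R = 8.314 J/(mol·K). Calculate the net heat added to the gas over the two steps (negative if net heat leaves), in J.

13000 J

n = P₁V₁/(RT₁) = 521×2.32/(8.314×283) = 0.514 mol.
Step 1 — Isochoric: V stays 2.32 L; P/T = const ⇒ T₂ = 495 K, P₂ = 911 kPa.
W = 0 (no volume change).
ΔU = nCvΔT = 0.514×20.8×(495−283) = 2260 J.
Q = ΔU = 2260 J.
State after step 1: P = 911 kPa, V = 2.32 L, T = 495 K.
Step 2 — Isobaric: P stays 911 kPa; V/T = const ⇒ T₂ = 1210 K, V₂ = 5.67 L.
W = PΔV = 911×(5.67−2.32) kPa·L = 3050 J.
ΔU = nCvΔT = 0.514×20.8×(1210−495) = 7630 J.
Q = ΔU + W = nCpΔT = 10700 J.
Net over both steps: W = 3050 J, Q = 13000 J, ΔU = 9900 J.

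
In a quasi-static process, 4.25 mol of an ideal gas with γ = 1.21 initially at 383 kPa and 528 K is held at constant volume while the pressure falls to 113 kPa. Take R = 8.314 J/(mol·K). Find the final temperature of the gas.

V₁ = nRT₁/P₁ = 4.25×8.314×528/383 = 48.7 L.
Isochoric: V stays 48.7 L; P/T = const ⇒ T₂ = 156 K, P₂ = 113 kPa.

156 K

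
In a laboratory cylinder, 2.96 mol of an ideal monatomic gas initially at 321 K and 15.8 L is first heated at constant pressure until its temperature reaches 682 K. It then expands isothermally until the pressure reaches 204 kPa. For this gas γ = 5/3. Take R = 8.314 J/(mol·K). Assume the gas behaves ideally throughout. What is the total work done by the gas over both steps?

P₁ = nRT₁/V₁ = 2.96×8.314×321/15.8 = 500 kPa.
Step 1 — Isobaric: P stays 500 kPa; V/T = const ⇒ T₂ = 682 K, V₂ = 33.6 L.
W = PΔV = 500×(33.6−15.8) kPa·L = 8880 J.
ΔU = nCvΔT = 2.96×12.5×(682−321) = 13300 J.
Q = ΔU + W = nCpΔT = 22200 J.
State after step 1: P = 500 kPa, V = 33.6 L, T = 682 K.
Step 2 — Isothermal: T stays 682 K; PV = const ⇒ V₂ = 82.3 L, P₂ = 204 kPa.
ΔU = 0 (ideal gas, T constant).
W = nRT ln(V₂/V₁) = 2.96×8.314×682×ln(2.45) = 15000 J.
Q = ΔU + W = 15000 J.
Net over both steps: W = 23900 J, Q = 37300 J, ΔU = 13300 J.

23900 J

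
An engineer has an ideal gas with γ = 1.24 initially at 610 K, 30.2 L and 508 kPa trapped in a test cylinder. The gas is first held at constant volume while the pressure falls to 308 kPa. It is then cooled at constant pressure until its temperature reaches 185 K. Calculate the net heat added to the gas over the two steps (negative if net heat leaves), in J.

-49200 J

n = P₁V₁/(RT₁) = 508×30.2/(8.314×610) = 3.03 mol.
Step 1 — Isochoric: V stays 30.2 L; P/T = const ⇒ T₂ = 370 K, P₂ = 308 kPa.
W = 0 (no volume change).
ΔU = nCvΔT = 3.03×34.6×(370−610) = -25200 J.
Q = ΔU = -25200 J.
State after step 1: P = 308 kPa, V = 30.2 L, T = 370 K.
Step 2 — Isobaric: P stays 308 kPa; V/T = const ⇒ T₂ = 185 K, V₂ = 15.1 L.
W = PΔV = 308×(15.1−30.2) kPa·L = -4650 J.
ΔU = nCvΔT = 3.03×34.6×(185−370) = -19400 J.
Q = ΔU + W = nCpΔT = -24000 J.
Net over both steps: W = -4650 J, Q = -49200 J, ΔU = -44500 J.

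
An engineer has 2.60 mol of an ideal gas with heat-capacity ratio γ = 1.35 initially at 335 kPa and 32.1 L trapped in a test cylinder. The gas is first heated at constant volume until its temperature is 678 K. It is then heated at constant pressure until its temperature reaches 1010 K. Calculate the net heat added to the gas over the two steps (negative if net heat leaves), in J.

T₁ = P₁V₁/(nR) = 335×32.1/(2.60×8.314) = 497 K.
Step 1 — Isochoric: V stays 32.1 L; P/T = const ⇒ T₂ = 678 K, P₂ = 457 kPa.
W = 0 (no volume change).
ΔU = nCvΔT = 2.60×23.8×(678−497) = 11100 J.
Q = ΔU = 11100 J.
State after step 1: P = 457 kPa, V = 32.1 L, T = 678 K.
Step 2 — Isobaric: P stays 457 kPa; V/T = const ⇒ T₂ = 1010 K, V₂ = 47.8 L.
W = PΔV = 457×(47.8−32.1) kPa·L = 7180 J.
ΔU = nCvΔT = 2.60×23.8×(1010−678) = 20500 J.
Q = ΔU + W = nCpΔT = 27700 J.
Net over both steps: W = 7180 J, Q = 38800 J, ΔU = 31700 J.

38800 J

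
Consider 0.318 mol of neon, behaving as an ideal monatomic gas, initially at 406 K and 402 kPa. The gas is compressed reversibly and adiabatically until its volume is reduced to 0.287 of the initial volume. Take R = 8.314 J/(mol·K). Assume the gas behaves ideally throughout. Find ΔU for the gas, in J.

2090 J

V₁ = nRT₁/P₁ = 0.318×8.314×406/402 = 2.67 L.
Adiabatic: TV^(γ−1) = const ⇒ T₂ = 406×(3.48)^0.667 = 933 K; PV^γ = const ⇒ P₂ = 3220 kPa.
For an ideal gas ΔU = nCvΔT with Cv = (3/2)R = 12.5 J/(mol·K).
ΔU = 0.318×12.5×(933−406) = 2090 J.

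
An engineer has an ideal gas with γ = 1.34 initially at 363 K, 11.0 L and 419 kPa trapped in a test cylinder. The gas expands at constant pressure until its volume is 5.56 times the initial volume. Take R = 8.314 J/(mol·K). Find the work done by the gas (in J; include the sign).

21000 J

n = P₁V₁/(RT₁) = 419×11.0/(8.314×363) = 1.53 mol.
Isobaric: P stays 419 kPa; V/T = const ⇒ T₂ = 2020 K, V₂ = 61.2 L.
W = PΔV = 419×(61.2−11.0) kPa·L = 21000 J.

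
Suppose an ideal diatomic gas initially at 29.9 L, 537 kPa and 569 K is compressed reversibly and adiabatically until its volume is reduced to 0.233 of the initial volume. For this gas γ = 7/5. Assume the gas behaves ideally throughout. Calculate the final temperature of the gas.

Adiabatic: TV^(γ−1) = const ⇒ T₂ = 569×(4.29)^0.400 = 1020 K; PV^γ = const ⇒ P₂ = 4130 kPa.

1020 K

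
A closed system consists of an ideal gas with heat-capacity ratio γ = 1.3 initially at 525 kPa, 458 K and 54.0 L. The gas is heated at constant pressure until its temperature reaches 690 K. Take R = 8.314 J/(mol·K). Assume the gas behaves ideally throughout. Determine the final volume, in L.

Isobaric: P stays 525 kPa; V/T = const ⇒ T₂ = 690 K, V₂ = 81.4 L.

81.4 L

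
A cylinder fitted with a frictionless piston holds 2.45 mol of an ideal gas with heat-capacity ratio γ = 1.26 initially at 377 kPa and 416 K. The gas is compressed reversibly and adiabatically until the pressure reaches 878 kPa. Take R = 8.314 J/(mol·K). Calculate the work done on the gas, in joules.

6210 J

V₁ = nRT₁/P₁ = 2.45×8.314×416/377 = 22.5 L.
Adiabatic: T₂/T₁ = (P₂/P₁)^((γ−1)/γ) ⇒ T₂ = 416×(2.33)^0.206 = 495 K; V₂ = 11.5 L.
ΔU = nCvΔT = 2.45×32.0×(495−416) = 6210 J.
Q = 0 for an adiabatic process, so W = −ΔU = -6210 J.
Work done on the gas = −W_by = 6210 J.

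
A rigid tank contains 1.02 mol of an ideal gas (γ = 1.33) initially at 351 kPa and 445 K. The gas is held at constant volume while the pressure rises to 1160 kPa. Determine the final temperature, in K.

1470 K

V₁ = nRT₁/P₁ = 1.02×8.314×445/351 = 10.8 L.
Isochoric: V stays 10.8 L; P/T = const ⇒ T₂ = 1470 K, P₂ = 1160 kPa.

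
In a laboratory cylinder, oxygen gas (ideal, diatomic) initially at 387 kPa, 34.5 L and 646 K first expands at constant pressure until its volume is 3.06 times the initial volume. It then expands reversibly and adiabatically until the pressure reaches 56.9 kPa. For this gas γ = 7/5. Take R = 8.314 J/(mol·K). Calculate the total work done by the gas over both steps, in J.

n = P₁V₁/(RT₁) = 387×34.5/(8.314×646) = 2.49 mol.
Step 1 — Isobaric: P stays 387 kPa; V/T = const ⇒ T₂ = 1980 K, V₂ = 106 L.
W = PΔV = 387×(106−34.5) kPa·L = 27500 J.
ΔU = nCvΔT = 2.49×20.8×(1980−646) = 68800 J.
Q = ΔU + W = nCpΔT = 96300 J.
State after step 1: P = 387 kPa, V = 106 L, T = 1980 K.
Step 2 — Adiabatic: T₂/T₁ = (P₂/P₁)^((γ−1)/γ) ⇒ T₂ = 1980×(0.147)^0.286 = 1140 K; V₂ = 415 L.
ΔU = nCvΔT = 2.49×20.8×(1140−1980) = -43100 J.
Q = 0 for an adiabatic process, so W = −ΔU = 43100 J.
Net over both steps: W = 70600 J, Q = 96300 J, ΔU = 25700 J.

70600 J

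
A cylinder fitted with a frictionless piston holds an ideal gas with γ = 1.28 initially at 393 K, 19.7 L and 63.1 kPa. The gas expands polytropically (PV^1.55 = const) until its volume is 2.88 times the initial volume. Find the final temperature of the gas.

220 K

Polytropic n=1.55: T₂ = T₁(V₁/V₂)^(n−1) = 393×(0.347)^0.55 = 220 K; P₂ = P₁(V₁/V₂)^n = 12.2 kPa.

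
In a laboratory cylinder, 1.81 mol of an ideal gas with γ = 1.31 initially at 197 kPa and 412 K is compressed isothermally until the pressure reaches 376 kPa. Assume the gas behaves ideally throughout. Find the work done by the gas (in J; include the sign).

-4010 J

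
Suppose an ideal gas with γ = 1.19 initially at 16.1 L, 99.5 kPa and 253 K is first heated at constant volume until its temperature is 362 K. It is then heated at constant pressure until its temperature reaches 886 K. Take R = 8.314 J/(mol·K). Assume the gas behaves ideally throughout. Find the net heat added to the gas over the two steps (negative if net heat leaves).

24400 J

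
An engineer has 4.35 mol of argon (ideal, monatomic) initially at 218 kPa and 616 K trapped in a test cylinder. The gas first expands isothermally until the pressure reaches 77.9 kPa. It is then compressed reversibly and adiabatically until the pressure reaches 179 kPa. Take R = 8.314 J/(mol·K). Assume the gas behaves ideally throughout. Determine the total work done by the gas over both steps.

9730 J

V₁ = nRT₁/P₁ = 4.35×8.314×616/218 = 102 L.
Step 1 — Isothermal: T stays 616 K; PV = const ⇒ V₂ = 286 L, P₂ = 77.9 kPa.
ΔU = 0 (ideal gas, T constant).
W = nRT ln(V₂/V₁) = 4.35×8.314×616×ln(2.80) = 22900 J.
Q = ΔU + W = 22900 J.
State after step 1: P = 77.9 kPa, V = 286 L, T = 616 K.
Step 2 — Adiabatic: T₂/T₁ = (P₂/P₁)^((γ−1)/γ) ⇒ T₂ = 616×(2.30)^0.400 = 859 K; V₂ = 174 L.
ΔU = nCvΔT = 4.35×12.5×(859−616) = 13200 J.
Q = 0 for an adiabatic process, so W = −ΔU = -13200 J.
Net over both steps: W = 9730 J, Q = 22900 J, ΔU = 13200 J.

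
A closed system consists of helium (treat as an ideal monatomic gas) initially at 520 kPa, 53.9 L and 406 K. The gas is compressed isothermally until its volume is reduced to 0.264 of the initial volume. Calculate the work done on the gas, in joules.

n = P₁V₁/(RT₁) = 520×53.9/(8.314×406) = 8.30 mol.
Isothermal: T stays 406 K; PV = const ⇒ V₂ = 14.2 L, P₂ = 1970 kPa.
W = nRT ln(V₂/V₁) = 8.30×8.314×406×ln(0.264) = -37300 J.
Work done on the gas = −W_by = 37300 J.

37300 J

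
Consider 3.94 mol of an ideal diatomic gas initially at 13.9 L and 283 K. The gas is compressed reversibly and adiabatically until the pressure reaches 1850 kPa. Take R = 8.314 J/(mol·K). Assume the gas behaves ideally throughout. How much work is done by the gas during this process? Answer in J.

P₁ = nRT₁/V₁ = 3.94×8.314×283/13.9 = 667 kPa.
Adiabatic: T₂/T₁ = (P₂/P₁)^((γ−1)/γ) ⇒ T₂ = 283×(2.77)^0.286 = 379 K; V₂ = 6.71 L.
ΔU = nCvΔT = 3.94×20.8×(379−283) = 7840 J.
Q = 0 for an adiabatic process, so W = −ΔU = -7840 J.

-7840 J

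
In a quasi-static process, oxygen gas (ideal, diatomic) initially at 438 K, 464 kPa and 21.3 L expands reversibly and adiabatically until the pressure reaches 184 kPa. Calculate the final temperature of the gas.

336 K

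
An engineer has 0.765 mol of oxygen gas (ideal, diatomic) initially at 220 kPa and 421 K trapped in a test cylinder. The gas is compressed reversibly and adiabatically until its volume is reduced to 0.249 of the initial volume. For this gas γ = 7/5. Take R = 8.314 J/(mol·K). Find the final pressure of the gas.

V₁ = nRT₁/P₁ = 0.765×8.314×421/220 = 12.2 L.
Adiabatic: TV^(γ−1) = const ⇒ T₂ = 421×(4.02)^0.400 = 734 K; PV^γ = const ⇒ P₂ = 1540 kPa.

1540 kPa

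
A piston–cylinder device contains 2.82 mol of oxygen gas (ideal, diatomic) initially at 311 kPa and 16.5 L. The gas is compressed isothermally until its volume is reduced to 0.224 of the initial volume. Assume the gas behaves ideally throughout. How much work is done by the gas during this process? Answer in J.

-7680 J

T₁ = P₁V₁/(nR) = 311×16.5/(2.82×8.314) = 219 K.
Isothermal: T stays 219 K; PV = const ⇒ V₂ = 3.70 L, P₂ = 1390 kPa.
W = nRT ln(V₂/V₁) = 2.82×8.314×219×ln(0.224) = -7680 J.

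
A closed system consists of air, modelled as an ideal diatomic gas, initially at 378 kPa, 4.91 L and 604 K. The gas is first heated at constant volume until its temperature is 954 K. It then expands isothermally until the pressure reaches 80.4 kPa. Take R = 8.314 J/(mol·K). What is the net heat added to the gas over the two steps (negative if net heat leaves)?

8570 J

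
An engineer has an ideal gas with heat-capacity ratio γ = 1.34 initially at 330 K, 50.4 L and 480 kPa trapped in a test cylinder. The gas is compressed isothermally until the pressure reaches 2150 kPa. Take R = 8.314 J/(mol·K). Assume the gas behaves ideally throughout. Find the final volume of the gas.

11.3 L

Isothermal: T stays 330 K; PV = const ⇒ V₂ = 11.3 L, P₂ = 2150 kPa.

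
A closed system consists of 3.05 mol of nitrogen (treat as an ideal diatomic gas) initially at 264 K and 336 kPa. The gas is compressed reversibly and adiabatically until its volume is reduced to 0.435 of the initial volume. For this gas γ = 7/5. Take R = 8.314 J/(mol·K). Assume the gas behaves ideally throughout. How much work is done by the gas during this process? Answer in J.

V₁ = nRT₁/P₁ = 3.05×8.314×264/336 = 19.9 L.
Adiabatic: TV^(γ−1) = const ⇒ T₂ = 264×(2.30)^0.400 = 368 K; PV^γ = const ⇒ P₂ = 1080 kPa.
ΔU = nCvΔT = 3.05×20.8×(368−264) = 6610 J.
Q = 0 for an adiabatic process, so W = −ΔU = -6610 J.

-6610 J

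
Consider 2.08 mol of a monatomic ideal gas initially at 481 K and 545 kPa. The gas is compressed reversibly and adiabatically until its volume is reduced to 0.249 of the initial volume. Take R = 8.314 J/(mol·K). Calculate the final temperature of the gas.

V₁ = nRT₁/P₁ = 2.08×8.314×481/545 = 15.3 L.
Adiabatic: TV^(γ−1) = const ⇒ T₂ = 481×(4.02)^0.667 = 1220 K; PV^γ = const ⇒ P₂ = 5530 kPa.

1220 K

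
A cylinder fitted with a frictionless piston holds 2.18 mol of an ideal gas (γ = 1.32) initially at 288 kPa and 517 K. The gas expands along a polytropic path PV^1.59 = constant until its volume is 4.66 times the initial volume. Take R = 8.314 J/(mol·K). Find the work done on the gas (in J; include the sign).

-9480 J

V₁ = nRT₁/P₁ = 2.18×8.314×517/288 = 32.5 L.
Polytropic n=1.59: T₂ = T₁(V₁/V₂)^(n−1) = 517×(0.215)^0.59 = 209 K; P₂ = P₁(V₁/V₂)^n = 24.9 kPa.
W = (P₁V₁−P₂V₂)/(n−1) = (288×32.5−24.9×152)/0.59 = 9480 J.
Work done on the gas = −W_by = -9480 J.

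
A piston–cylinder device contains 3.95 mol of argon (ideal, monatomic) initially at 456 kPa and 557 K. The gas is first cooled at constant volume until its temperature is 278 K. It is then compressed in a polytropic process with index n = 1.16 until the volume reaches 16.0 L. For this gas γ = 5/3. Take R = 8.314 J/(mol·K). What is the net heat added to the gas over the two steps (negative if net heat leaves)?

V₁ = nRT₁/P₁ = 3.95×8.314×557/456 = 40.1 L.
Step 1 — Isochoric: V stays 40.1 L; P/T = const ⇒ T₂ = 278 K, P₂ = 228 kPa.
W = 0 (no volume change).
ΔU = nCvΔT = 3.95×12.5×(278−557) = -13700 J.
Q = ΔU = -13700 J.
State after step 1: P = 228 kPa, V = 40.1 L, T = 278 K.
Step 2 — Polytropic n=1.16: T₂ = T₁(V₁/V₂)^(n−1) = 278×(2.51)^0.16 = 322 K; P₂ = P₁(V₁/V₂)^n = 661 kPa.
W = (P₁V₁−P₂V₂)/(n−1) = (228×40.1−661×16.0)/0.16 = -9040 J.
ΔU = nCvΔT = 3.95×12.5×(322−278) = 2170 J.
Q = ΔU + W = -6870 J.
Net over both steps: W = -9040 J, Q = -20600 J, ΔU = -11600 J.

-20600 J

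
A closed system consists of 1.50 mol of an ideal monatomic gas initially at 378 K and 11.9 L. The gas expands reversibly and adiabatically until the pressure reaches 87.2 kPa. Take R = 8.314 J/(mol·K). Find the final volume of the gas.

29.5 L

P₁ = nRT₁/V₁ = 1.50×8.314×378/11.9 = 396 kPa.
Adiabatic: T₂/T₁ = (P₂/P₁)^((γ−1)/γ) ⇒ T₂ = 378×(0.220)^0.400 = 206 K; V₂ = 29.5 L.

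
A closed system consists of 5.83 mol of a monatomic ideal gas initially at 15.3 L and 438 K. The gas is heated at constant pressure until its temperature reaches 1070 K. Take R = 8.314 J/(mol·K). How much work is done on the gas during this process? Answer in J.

-30600 J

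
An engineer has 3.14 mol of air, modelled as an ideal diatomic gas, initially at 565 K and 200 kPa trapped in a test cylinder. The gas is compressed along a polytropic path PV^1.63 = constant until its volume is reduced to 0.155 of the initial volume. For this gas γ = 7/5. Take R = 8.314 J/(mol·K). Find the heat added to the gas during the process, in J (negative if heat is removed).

30100 J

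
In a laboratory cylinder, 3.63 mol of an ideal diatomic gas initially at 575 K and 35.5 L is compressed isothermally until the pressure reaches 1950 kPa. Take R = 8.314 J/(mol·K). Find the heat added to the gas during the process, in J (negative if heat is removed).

P₁ = nRT₁/V₁ = 3.63×8.314×575/35.5 = 489 kPa.
Isothermal: T stays 575 K; PV = const ⇒ V₂ = 8.90 L, P₂ = 1950 kPa.
ΔU = 0 (ideal gas, T constant).
W = nRT ln(V₂/V₁) = 3.63×8.314×575×ln(0.251) = -24000 J.
Q = ΔU + W = -24000 J.

-24000 J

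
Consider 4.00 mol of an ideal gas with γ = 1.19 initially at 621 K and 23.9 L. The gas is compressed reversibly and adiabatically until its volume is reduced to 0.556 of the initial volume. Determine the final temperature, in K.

P₁ = nRT₁/V₁ = 4.00×8.314×621/23.9 = 864 kPa.
Adiabatic: TV^(γ−1) = const ⇒ T₂ = 621×(1.80)^0.190 = 694 K; PV^γ = const ⇒ P₂ = 1740 kPa.

694 K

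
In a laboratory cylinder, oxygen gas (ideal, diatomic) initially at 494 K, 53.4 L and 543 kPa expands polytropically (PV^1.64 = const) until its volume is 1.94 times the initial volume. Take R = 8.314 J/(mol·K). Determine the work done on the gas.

-15700 J

n = P₁V₁/(RT₁) = 543×53.4/(8.314×494) = 7.06 mol.
Polytropic n=1.64: T₂ = T₁(V₁/V₂)^(n−1) = 494×(0.515)^0.64 = 323 K; P₂ = P₁(V₁/V₂)^n = 183 kPa.
W = (P₁V₁−P₂V₂)/(n−1) = (543×53.4−183×104)/0.64 = 15700 J.
Work done on the gas = −W_by = -15700 J.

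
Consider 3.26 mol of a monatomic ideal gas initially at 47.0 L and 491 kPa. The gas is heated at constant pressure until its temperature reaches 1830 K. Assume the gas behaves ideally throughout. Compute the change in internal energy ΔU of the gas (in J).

T₁ = P₁V₁/(nR) = 491×47.0/(3.26×8.314) = 851 K.
Isobaric: P stays 491 kPa; V/T = const ⇒ T₂ = 1830 K, V₂ = 101 L.
For an ideal gas ΔU = nCvΔT with Cv = (3/2)R = 12.5 J/(mol·K).
ΔU = 3.26×12.5×(1830−851) = 39800 J.

39800 J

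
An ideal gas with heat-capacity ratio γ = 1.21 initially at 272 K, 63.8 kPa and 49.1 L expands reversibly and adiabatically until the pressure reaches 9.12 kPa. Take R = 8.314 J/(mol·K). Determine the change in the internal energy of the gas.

-4270 J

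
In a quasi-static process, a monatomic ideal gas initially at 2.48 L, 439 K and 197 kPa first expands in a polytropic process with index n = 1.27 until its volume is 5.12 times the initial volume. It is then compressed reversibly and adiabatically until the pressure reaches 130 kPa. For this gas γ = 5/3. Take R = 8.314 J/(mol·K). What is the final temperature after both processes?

n = P₁V₁/(RT₁) = 197×2.48/(8.314×439) = 0.134 mol.
Step 1 — Polytropic n=1.27: T₂ = T₁(V₁/V₂)^(n−1) = 439×(0.195)^0.27 = 282 K; P₂ = P₁(V₁/V₂)^n = 24.8 kPa.
W = (P₁V₁−P₂V₂)/(n−1) = (197×2.48−24.8×12.7)/0.27 = 645 J.
ΔU = nCvΔT = 0.134×12.5×(282−439) = -261 J.
Q = ΔU + W = 384 J.
State after step 1: P = 24.8 kPa, V = 12.7 L, T = 282 K.
Step 2 — Adiabatic: T₂/T₁ = (P₂/P₁)^((γ−1)/γ) ⇒ T₂ = 282×(5.25)^0.400 = 548 K; V₂ = 4.69 L.
ΔU = nCvΔT = 0.134×12.5×(548−282) = 444 J.
Q = 0 for an adiabatic process, so W = −ΔU = -444 J.
Net over both steps: W = 201 J, Q = 384 J, ΔU = 183 J.

548 K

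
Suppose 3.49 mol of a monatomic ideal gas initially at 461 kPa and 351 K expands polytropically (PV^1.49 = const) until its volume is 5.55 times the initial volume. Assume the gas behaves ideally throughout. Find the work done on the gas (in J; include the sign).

V₁ = nRT₁/P₁ = 3.49×8.314×351/461 = 22.1 L.
Polytropic n=1.49: T₂ = T₁(V₁/V₂)^(n−1) = 351×(0.180)^0.49 = 152 K; P₂ = P₁(V₁/V₂)^n = 35.9 kPa.
W = (P₁V₁−P₂V₂)/(n−1) = (461×22.1−35.9×123)/0.49 = 11800 J.
Work done on the gas = −W_by = -11800 J.

-11800 J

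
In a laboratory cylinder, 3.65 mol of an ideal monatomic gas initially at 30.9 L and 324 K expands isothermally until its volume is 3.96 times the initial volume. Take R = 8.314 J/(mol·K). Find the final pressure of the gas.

P₁ = nRT₁/V₁ = 3.65×8.314×324/30.9 = 318 kPa.
Isothermal: T stays 324 K; PV = const ⇒ V₂ = 122 L, P₂ = 80.4 kPa.

80.4 kPa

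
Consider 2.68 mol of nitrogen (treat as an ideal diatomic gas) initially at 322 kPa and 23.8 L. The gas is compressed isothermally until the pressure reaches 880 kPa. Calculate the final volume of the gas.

T₁ = P₁V₁/(nR) = 322×23.8/(2.68×8.314) = 344 K.
Isothermal: T stays 344 K; PV = const ⇒ V₂ = 8.71 L, P₂ = 880 kPa.

8.71 L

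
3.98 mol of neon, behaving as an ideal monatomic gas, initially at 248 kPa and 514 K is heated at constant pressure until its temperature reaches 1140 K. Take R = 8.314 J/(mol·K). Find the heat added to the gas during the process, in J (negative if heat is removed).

51800 J

V₁ = nRT₁/P₁ = 3.98×8.314×514/248 = 68.6 L.
Isobaric: P stays 248 kPa; V/T = const ⇒ T₂ = 1140 K, V₂ = 152 L.
W = PΔV = 248×(152−68.6) kPa·L = 20700 J.
ΔU = nCvΔT = 3.98×12.5×(1140−514) = 31100 J.
Q = ΔU + W = nCpΔT = 51800 J.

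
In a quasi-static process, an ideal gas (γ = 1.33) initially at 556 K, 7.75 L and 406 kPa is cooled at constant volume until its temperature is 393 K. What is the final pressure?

287 kPa

Isochoric: V stays 7.75 L; P/T = const ⇒ T₂ = 393 K, P₂ = 287 kPa.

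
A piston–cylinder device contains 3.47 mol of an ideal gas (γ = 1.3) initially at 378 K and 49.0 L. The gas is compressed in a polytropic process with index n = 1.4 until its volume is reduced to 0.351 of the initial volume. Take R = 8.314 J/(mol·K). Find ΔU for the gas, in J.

18900 J

P₁ = nRT₁/V₁ = 3.47×8.314×378/49.0 = 223 kPa.
Polytropic n=1.4: T₂ = T₁(V₁/V₂)^(n−1) = 378×(2.85)^0.40 = 575 K; P₂ = P₁(V₁/V₂)^n = 964 kPa.
For an ideal gas ΔU = nCvΔT with Cv = R/(γ−1) = 27.7 J/(mol·K).
ΔU = 3.47×27.7×(575−378) = 18900 J.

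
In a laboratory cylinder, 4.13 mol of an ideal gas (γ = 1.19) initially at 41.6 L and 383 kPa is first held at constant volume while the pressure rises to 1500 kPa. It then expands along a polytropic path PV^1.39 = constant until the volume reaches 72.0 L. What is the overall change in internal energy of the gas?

T₁ = P₁V₁/(nR) = 383×41.6/(4.13×8.314) = 464 K.
Step 1 — Isochoric: V stays 41.6 L; P/T = const ⇒ T₂ = 1820 K, P₂ = 1500 kPa.
W = 0 (no volume change).
ΔU = nCvΔT = 4.13×43.8×(1820−464) = 245000 J.
Q = ΔU = 245000 J.
State after step 1: P = 1500 kPa, V = 41.6 L, T = 1820 K.
Step 2 — Polytropic n=1.39: T₂ = T₁(V₁/V₂)^(n−1) = 1820×(0.578)^0.39 = 1470 K; P₂ = P₁(V₁/V₂)^n = 700 kPa.
W = (P₁V₁−P₂V₂)/(n−1) = (1500×41.6−700×72.0)/0.39 = 30800 J.
ΔU = nCvΔT = 4.13×43.8×(1470−1820) = -63300 J.
Q = ΔU + W = -32400 J.
Net over both steps: W = 30800 J, Q = 212000 J, ΔU = 181000 J.

181000 J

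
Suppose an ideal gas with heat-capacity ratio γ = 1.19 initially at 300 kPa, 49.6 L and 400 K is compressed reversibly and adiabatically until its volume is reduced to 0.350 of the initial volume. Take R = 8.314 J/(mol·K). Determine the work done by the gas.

-17300 J

n = P₁V₁/(RT₁) = 300×49.6/(8.314×400) = 4.47 mol.
Adiabatic: TV^(γ−1) = const ⇒ T₂ = 400×(2.86)^0.190 = 488 K; PV^γ = const ⇒ P₂ = 1050 kPa.
ΔU = nCvΔT = 4.47×43.8×(488−400) = 17300 J.
Q = 0 for an adiabatic process, so W = −ΔU = -17300 J.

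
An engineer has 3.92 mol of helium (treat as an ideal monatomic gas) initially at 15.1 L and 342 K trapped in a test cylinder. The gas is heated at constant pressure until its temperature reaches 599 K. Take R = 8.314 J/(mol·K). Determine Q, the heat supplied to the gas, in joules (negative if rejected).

P₁ = nRT₁/V₁ = 3.92×8.314×342/15.1 = 738 kPa.
Isobaric: P stays 738 kPa; V/T = const ⇒ T₂ = 599 K, V₂ = 26.4 L.
W = PΔV = 738×(26.4−15.1) kPa·L = 8380 J.
ΔU = nCvΔT = 3.92×12.5×(599−342) = 12600 J.
Q = ΔU + W = nCpΔT = 20900 J.

20900 J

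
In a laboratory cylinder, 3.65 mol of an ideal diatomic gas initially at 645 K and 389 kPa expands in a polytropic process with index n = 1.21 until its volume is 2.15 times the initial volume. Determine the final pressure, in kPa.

V₁ = nRT₁/P₁ = 3.65×8.314×645/389 = 50.3 L.
Polytropic n=1.21: T₂ = T₁(V₁/V₂)^(n−1) = 645×(0.465)^0.21 = 549 K; P₂ = P₁(V₁/V₂)^n = 154 kPa.

154 kPa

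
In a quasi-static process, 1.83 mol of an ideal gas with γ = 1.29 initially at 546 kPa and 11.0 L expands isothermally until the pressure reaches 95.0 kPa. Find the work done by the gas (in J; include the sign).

10500 J

T₁ = P₁V₁/(nR) = 546×11.0/(1.83×8.314) = 395 K.
Isothermal: T stays 395 K; PV = const ⇒ V₂ = 63.2 L, P₂ = 95.0 kPa.
W = nRT ln(V₂/V₁) = 1.83×8.314×395×ln(5.75) = 10500 J.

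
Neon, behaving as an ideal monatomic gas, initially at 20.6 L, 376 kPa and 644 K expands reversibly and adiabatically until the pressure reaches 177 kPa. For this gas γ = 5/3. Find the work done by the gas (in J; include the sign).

3020 J

n = P₁V₁/(RT₁) = 376×20.6/(8.314×644) = 1.45 mol.
Adiabatic: T₂/T₁ = (P₂/P₁)^((γ−1)/γ) ⇒ T₂ = 644×(0.471)^0.400 = 476 K; V₂ = 32.4 L.
ΔU = nCvΔT = 1.45×12.5×(476−644) = -3020 J.
Q = 0 for an adiabatic process, so W = −ΔU = 3020 J.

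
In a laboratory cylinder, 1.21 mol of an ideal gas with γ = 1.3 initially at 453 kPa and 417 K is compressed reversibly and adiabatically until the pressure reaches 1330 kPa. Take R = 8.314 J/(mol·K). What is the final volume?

V₁ = nRT₁/P₁ = 1.21×8.314×417/453 = 9.26 L.
Adiabatic: T₂/T₁ = (P₂/P₁)^((γ−1)/γ) ⇒ T₂ = 417×(2.94)^0.231 = 535 K; V₂ = 4.04 L.

4.04 L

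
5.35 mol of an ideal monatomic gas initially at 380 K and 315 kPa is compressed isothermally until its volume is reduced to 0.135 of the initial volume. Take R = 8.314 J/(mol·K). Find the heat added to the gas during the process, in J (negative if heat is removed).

V₁ = nRT₁/P₁ = 5.35×8.314×380/315 = 53.7 L.
Isothermal: T stays 380 K; PV = const ⇒ V₂ = 7.24 L, P₂ = 2330 kPa.
ΔU = 0 (ideal gas, T constant).
W = nRT ln(V₂/V₁) = 5.35×8.314×380×ln(0.135) = -33800 J.
Q = ΔU + W = -33800 J.

-33800 J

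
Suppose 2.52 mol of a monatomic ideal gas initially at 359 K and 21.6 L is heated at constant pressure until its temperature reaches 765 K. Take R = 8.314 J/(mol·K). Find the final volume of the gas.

46.0 L

P₁ = nRT₁/V₁ = 2.52×8.314×359/21.6 = 348 kPa.
Isobaric: P stays 348 kPa; V/T = const ⇒ T₂ = 765 K, V₂ = 46.0 L.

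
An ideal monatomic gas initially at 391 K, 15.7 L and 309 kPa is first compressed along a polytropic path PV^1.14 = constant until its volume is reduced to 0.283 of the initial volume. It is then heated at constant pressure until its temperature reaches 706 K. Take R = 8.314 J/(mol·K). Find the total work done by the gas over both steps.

n = P₁V₁/(RT₁) = 309×15.7/(8.314×391) = 1.49 mol.
Step 1 — Polytropic n=1.14: T₂ = T₁(V₁/V₂)^(n−1) = 391×(3.53)^0.14 = 467 K; P₂ = P₁(V₁/V₂)^n = 1300 kPa.
W = (P₁V₁−P₂V₂)/(n−1) = (309×15.7−1300×4.44)/0.14 = -6700 J.
ΔU = nCvΔT = 1.49×12.5×(467−391) = 1410 J.
Q = ΔU + W = -5290 J.
State after step 1: P = 1300 kPa, V = 4.44 L, T = 467 K.
Step 2 — Isobaric: P stays 1300 kPa; V/T = const ⇒ T₂ = 706 K, V₂ = 6.72 L.
W = PΔV = 1300×(6.72−4.44) kPa·L = 2970 J.
ΔU = nCvΔT = 1.49×12.5×(706−467) = 4460 J.
Q = ΔU + W = nCpΔT = 7430 J.
Net over both steps: W = -3730 J, Q = 2130 J, ΔU = 5860 J.

-3730 J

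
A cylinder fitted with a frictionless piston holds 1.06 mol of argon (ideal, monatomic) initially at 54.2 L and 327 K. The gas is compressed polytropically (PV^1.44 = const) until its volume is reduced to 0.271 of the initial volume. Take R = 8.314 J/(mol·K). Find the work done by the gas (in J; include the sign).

-5080 J

P₁ = nRT₁/V₁ = 1.06×8.314×327/54.2 = 53.2 kPa.
Polytropic n=1.44: T₂ = T₁(V₁/V₂)^(n−1) = 327×(3.69)^0.44 = 581 K; P₂ = P₁(V₁/V₂)^n = 348 kPa.
W = (P₁V₁−P₂V₂)/(n−1) = (53.2×54.2−348×14.7)/0.44 = -5080 J.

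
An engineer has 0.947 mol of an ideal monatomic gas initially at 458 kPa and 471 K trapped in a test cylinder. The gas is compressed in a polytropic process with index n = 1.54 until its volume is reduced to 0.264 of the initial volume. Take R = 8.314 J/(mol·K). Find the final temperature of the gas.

967 K

V₁ = nRT₁/P₁ = 0.947×8.314×471/458 = 8.10 L.
Polytropic n=1.54: T₂ = T₁(V₁/V₂)^(n−1) = 471×(3.79)^0.54 = 967 K; P₂ = P₁(V₁/V₂)^n = 3560 kPa.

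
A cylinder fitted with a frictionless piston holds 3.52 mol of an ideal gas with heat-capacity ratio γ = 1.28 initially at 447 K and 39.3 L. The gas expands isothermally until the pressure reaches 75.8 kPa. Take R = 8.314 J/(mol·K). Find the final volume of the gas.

P₁ = nRT₁/V₁ = 3.52×8.314×447/39.3 = 333 kPa.
Isothermal: T stays 447 K; PV = const ⇒ V₂ = 173 L, P₂ = 75.8 kPa.

173 L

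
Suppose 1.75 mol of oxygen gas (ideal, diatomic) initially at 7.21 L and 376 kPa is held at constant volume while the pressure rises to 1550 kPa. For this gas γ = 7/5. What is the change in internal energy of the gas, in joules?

T₁ = P₁V₁/(nR) = 376×7.21/(1.75×8.314) = 186 K.
Isochoric: V stays 7.21 L; P/T = const ⇒ T₂ = 768 K, P₂ = 1550 kPa.
For an ideal gas ΔU = nCvΔT with Cv = (5/2)R = 20.8 J/(mol·K).
ΔU = 1.75×20.8×(768−186) = 21200 J.

21200 J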